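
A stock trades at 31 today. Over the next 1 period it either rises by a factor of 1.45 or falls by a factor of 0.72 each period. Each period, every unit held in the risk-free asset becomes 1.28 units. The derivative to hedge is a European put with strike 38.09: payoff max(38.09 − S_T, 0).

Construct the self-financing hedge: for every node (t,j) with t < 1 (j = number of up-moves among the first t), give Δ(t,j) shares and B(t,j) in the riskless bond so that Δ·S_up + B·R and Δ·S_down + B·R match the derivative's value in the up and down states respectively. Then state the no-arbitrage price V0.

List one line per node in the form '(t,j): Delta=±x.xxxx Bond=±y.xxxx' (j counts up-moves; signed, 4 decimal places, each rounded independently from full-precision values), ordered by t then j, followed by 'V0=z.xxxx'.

(0,0): Delta=-0.6969 Bond=24.4719
V0=2.8691

No-arbitrage ⇒ martingale measure with p* = (R−d)/(u−d) = 0.7671.
Terminal values V(1,·): V(1,0)=15.7700, V(1,1)=0.0000
Node (0,0) S=31.0000: V=(p*·0.0000+(1−p*)·15.7700)/1.28=2.8691; Δ=(0.0000−15.7700)/(44.9500−22.3200)=-0.6969; B=V−Δ·S=24.4719
The time-0 hedge costs 2.8691, which is the no-arbitrage price.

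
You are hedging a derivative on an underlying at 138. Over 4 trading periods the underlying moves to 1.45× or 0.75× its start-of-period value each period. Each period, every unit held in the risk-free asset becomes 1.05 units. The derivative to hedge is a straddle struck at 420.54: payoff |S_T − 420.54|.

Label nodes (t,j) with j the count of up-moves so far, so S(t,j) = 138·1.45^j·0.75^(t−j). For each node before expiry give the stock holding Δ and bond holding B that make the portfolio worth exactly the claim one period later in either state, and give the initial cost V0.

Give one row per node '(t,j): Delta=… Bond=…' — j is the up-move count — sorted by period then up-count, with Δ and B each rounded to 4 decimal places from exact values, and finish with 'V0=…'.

(0,0): Delta=-0.7332 Bond=319.6832
(1,0): Delta=-1.0000 Bond=363.2783
(1,1): Delta=-0.5492 Bond=298.8528
(2,0): Delta=-1.0000 Bond=381.4422
(2,1): Delta=-1.0000 Bond=381.4422
(2,2): Delta=-0.2384 Bond=223.5997
(3,0): Delta=-1.0000 Bond=400.5143
(3,1): Delta=-1.0000 Bond=400.5143
(3,2): Delta=-1.0000 Bond=400.5143
(3,3): Delta=0.2869 Bond=13.8003
V0=218.4977

No-arbitrage ⇒ martingale measure with p* = (R−d)/(u−d) = 0.4286.
Terminal values V(4,·): V(4,0)=376.8759, V(4,1)=336.1228, V(4,2)=257.3334, V(4,3)=105.0073, V(4,4)=189.4899
(3,0): S=58.2188. Δ = (V_up−V_dn)/(S_up−S_dn) = (336.1228−376.8759)/(84.4172−43.6641) = -1.0000. V = [p*·336.1228 + (1−p*)·376.8759]/1.05 = 342.2955. B = V − Δ·S = 400.5143.
(3,1): S=112.5562. Δ = (V_up−V_dn)/(S_up−S_dn) = (257.3334−336.1228)/(163.2066−84.4172) = -1.0000. V = [p*·257.3334 + (1−p*)·336.1228]/1.05 = 287.9580. B = V − Δ·S = 400.5143.
(3,2): S=217.6087. Δ = (V_up−V_dn)/(S_up−S_dn) = (105.0073−257.3334)/(315.5327−163.2066) = -1.0000. V = [p*·105.0073 + (1−p*)·257.3334]/1.05 = 182.9055. B = V − Δ·S = 400.5143.
(3,3): S=420.7102. Δ = (V_up−V_dn)/(S_up−S_dn) = (189.4899−105.0073)/(610.0299−315.5327) = 0.2869. V = [p*·189.4899 + (1−p*)·105.0073]/1.05 = 134.4896. B = V − Δ·S = 13.8003.
(2,0): S=77.6250. Δ = (V_up−V_dn)/(S_up−S_dn) = (287.9580−342.2955)/(112.5562−58.2188) = -1.0000. V = [p*·287.9580 + (1−p*)·342.2955]/1.05 = 303.8172. B = V − Δ·S = 381.4422.
(2,1): S=150.0750. Δ = (V_up−V_dn)/(S_up−S_dn) = (182.9055−287.9580)/(217.6087−112.5562) = -1.0000. V = [p*·182.9055 + (1−p*)·287.9580]/1.05 = 231.3672. B = V − Δ·S = 381.4422.
(2,2): S=290.1450. Δ = (V_up−V_dn)/(S_up−S_dn) = (134.4896−182.9055)/(420.7102−217.6087) = -0.2384. V = [p*·134.4896 + (1−p*)·182.9055]/1.05 = 154.4342. B = V − Δ·S = 223.5997.
(1,0): S=103.5000. Δ = (V_up−V_dn)/(S_up−S_dn) = (231.3672−303.8172)/(150.0750−77.6250) = -1.0000. V = [p*·231.3672 + (1−p*)·303.8172]/1.05 = 259.7783. B = V − Δ·S = 363.2783.
(1,1): S=200.1000. Δ = (V_up−V_dn)/(S_up−S_dn) = (154.4342−231.3672)/(290.1450−150.0750) = -0.5492. V = [p*·154.4342 + (1−p*)·231.3672]/1.05 = 188.9485. B = V − Δ·S = 298.8528.
(0,0): S=138.0000. Δ = (V_up−V_dn)/(S_up−S_dn) = (188.9485−259.7783)/(200.1000−103.5000) = -0.7332. V = [p*·188.9485 + (1−p*)·259.7783]/1.05 = 218.4977. B = V − Δ·S = 319.6832.
Check: Δ(0,0)·S0 + B(0,0) = 218.4977 = V0.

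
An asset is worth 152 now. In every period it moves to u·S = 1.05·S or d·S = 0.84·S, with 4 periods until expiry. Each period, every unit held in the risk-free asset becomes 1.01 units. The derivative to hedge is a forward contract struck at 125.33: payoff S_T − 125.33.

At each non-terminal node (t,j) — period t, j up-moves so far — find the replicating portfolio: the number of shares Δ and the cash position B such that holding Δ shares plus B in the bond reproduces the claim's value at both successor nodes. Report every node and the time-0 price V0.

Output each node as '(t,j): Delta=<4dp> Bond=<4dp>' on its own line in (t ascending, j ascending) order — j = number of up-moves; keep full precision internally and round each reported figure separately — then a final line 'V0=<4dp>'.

No-arbitrage ⇒ martingale measure with p* = (R−d)/(u−d) = 0.8095.
Terminal values V(4,·): V(4,0)=-49.6536, V(4,1)=-30.7344, V(4,2)=-7.0856, V(4,3)=22.4756, V(4,4)=59.4270
Node (3,0) S=90.0910: V=(p*·-30.7344+(1−p*)·-49.6536)/1.01=-33.9981; Δ=(-30.7344−-49.6536)/(94.5956−75.6764)=1.0000; B=V−Δ·S=-124.0891
Node (3,1) S=112.6138: V=(p*·-7.0856+(1−p*)·-30.7344)/1.01=-11.4753; Δ=(-7.0856−-30.7344)/(118.2444−94.5956)=1.0000; B=V−Δ·S=-124.0891
Node (3,2) S=140.7672: V=(p*·22.4756+(1−p*)·-7.0856)/1.01=16.6781; Δ=(22.4756−-7.0856)/(147.8056−118.2444)=1.0000; B=V−Δ·S=-124.0891
Node (3,3) S=175.9590: V=(p*·59.4270+(1−p*)·22.4756)/1.01=51.8699; Δ=(59.4270−22.4756)/(184.7570−147.8056)=1.0000; B=V−Δ·S=-124.0891
Node (2,0) S=107.2512: V=(p*·-11.4753+(1−p*)·-33.9981)/1.01=-15.6093; Δ=(-11.4753−-33.9981)/(112.6138−90.0910)=1.0000; B=V−Δ·S=-122.8605
Node (2,1) S=134.0640: V=(p*·16.6781+(1−p*)·-11.4753)/1.01=11.2035; Δ=(16.6781−-11.4753)/(140.7672−112.6138)=1.0000; B=V−Δ·S=-122.8605
Node (2,2) S=167.5800: V=(p*·51.8699+(1−p*)·16.6781)/1.01=44.7195; Δ=(51.8699−16.6781)/(175.9590−140.7672)=1.0000; B=V−Δ·S=-122.8605
Node (1,0) S=127.6800: V=(p*·11.2035+(1−p*)·-15.6093)/1.01=6.0359; Δ=(11.2035−-15.6093)/(134.0640−107.2512)=1.0000; B=V−Δ·S=-121.6441
Node (1,1) S=159.6000: V=(p*·44.7195+(1−p*)·11.2035)/1.01=37.9559; Δ=(44.7195−11.2035)/(167.5800−134.0640)=1.0000; B=V−Δ·S=-121.6441
Node (0,0) S=152.0000: V=(p*·37.9559+(1−p*)·6.0359)/1.01=31.5603; Δ=(37.9559−6.0359)/(159.6000−127.6800)=1.0000; B=V−Δ·S=-120.4397
The time-0 hedge costs 31.5603, which is the no-arbitrage price.

(0,0): Delta=1.0000 Bond=-120.4397
(1,0): Delta=1.0000 Bond=-121.6441
(1,1): Delta=1.0000 Bond=-121.6441
(2,0): Delta=1.0000 Bond=-122.8605
(2,1): Delta=1.0000 Bond=-122.8605
(2,2): Delta=1.0000 Bond=-122.8605
(3,0): Delta=1.0000 Bond=-124.0891
(3,1): Delta=1.0000 Bond=-124.0891
(3,2): Delta=1.0000 Bond=-124.0891
(3,3): Delta=1.0000 Bond=-124.0891
V0=31.5603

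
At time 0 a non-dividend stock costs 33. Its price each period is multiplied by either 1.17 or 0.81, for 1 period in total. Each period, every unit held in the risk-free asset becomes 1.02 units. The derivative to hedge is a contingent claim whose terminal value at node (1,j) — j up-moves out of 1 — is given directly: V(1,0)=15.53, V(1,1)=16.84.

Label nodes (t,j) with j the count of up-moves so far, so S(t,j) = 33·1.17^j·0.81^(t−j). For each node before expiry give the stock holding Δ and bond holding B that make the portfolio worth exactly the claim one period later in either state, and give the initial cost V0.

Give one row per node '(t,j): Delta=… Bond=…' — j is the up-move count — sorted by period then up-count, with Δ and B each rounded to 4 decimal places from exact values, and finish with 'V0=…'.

(0,0): Delta=0.1103 Bond=12.3358
V0=15.9747

Under the risk-neutral measure, an up-move has probability p* = (R−d)/(u−d) = 0.5833 and values discount at R = 1.02.
Payoff layer (t=1): V(1,0)=15.5300, V(1,1)=16.8400
Node (0,0) S=33.0000: V=(p*·16.8400+(1−p*)·15.5300)/1.02=15.9747; Δ=(16.8400−15.5300)/(38.6100−26.7300)=0.1103; B=V−Δ·S=12.3358
Check: Δ(0,0)·S0 + B(0,0) = 15.9747 = V0.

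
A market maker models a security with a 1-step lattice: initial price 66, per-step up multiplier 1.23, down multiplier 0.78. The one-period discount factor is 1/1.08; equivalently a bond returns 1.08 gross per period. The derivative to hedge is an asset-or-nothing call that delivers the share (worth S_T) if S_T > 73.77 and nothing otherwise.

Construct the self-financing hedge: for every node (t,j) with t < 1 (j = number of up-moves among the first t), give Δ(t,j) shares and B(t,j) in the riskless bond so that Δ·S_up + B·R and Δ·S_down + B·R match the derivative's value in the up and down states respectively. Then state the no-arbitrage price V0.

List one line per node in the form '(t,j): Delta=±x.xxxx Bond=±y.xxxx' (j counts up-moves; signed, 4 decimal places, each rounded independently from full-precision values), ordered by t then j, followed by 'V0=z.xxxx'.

(0,0): Delta=2.7333 Bond=-130.2889
V0=50.1111

Under the risk-neutral measure, an up-move has probability p* = (R−d)/(u−d) = 0.6667 and values discount at R = 1.08.
Payoff layer (t=1): V(1,0)=0.0000, V(1,1)=81.1800
  t=0,j=0: stock 66.0000 → up 81.1800 (V=81.1800), down 51.4800 (V=0.0000). Price 50.1111; hedge Δ=2.7333, bond B=-130.2889.
The time-0 hedge costs 50.1111, which is the no-arbitrage price.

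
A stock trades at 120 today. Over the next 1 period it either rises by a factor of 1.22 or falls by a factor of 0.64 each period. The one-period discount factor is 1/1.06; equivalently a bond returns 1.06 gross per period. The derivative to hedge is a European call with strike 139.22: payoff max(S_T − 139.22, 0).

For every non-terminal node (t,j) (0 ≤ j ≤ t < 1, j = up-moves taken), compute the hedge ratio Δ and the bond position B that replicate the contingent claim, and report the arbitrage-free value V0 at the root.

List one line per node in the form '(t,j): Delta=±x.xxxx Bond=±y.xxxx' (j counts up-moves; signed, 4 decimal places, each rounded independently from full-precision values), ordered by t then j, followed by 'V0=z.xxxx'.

(0,0): Delta=0.1032 Bond=-7.4743
V0=4.9050

Risk-neutral probability p* = (R−d)/(u−d) = (1.06−0.64)/(1.22−0.64) = 0.7241.
Terminal payoffs: V(1,0)=0.0000, V(1,1)=7.1800
(0,0): S=120.0000. Δ = (V_up−V_dn)/(S_up−S_dn) = (7.1800−0.0000)/(146.4000−76.8000) = 0.1032. V = [p*·7.1800 + (1−p*)·0.0000]/1.06 = 4.9050. B = V − Δ·S = -7.4743.
Self-financing check: at every node Δ·S+B equals the discounted successor values.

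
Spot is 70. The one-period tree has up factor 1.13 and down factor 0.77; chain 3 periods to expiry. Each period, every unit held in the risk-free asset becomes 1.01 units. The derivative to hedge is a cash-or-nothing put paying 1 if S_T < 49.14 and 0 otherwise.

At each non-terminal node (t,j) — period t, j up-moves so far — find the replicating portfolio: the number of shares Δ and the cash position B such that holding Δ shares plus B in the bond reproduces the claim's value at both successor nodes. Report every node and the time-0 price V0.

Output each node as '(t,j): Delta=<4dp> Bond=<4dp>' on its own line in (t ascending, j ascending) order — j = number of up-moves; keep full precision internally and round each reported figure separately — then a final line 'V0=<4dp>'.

Under the risk-neutral measure, an up-move has probability p* = (R−d)/(u−d) = 0.6667 and values discount at R = 1.01.
Terminal values V(3,·): V(3,0)=1.0000, V(3,1)=1.0000, V(3,2)=0.0000, V(3,3)=0.0000
(2,0): S=41.5030. Δ = (V_up−V_dn)/(S_up−S_dn) = (1.0000−1.0000)/(46.8984−31.9573) = 0.0000. V = [p*·1.0000 + (1−p*)·1.0000]/1.01 = 0.9901. B = V − Δ·S = 0.9901.
(2,1): S=60.9070. Δ = (V_up−V_dn)/(S_up−S_dn) = (0.0000−1.0000)/(68.8249−46.8984) = -0.0456. V = [p*·0.0000 + (1−p*)·1.0000]/1.01 = 0.3300. B = V − Δ·S = 3.1078.
(2,2): S=89.3830. Δ = (V_up−V_dn)/(S_up−S_dn) = (0.0000−0.0000)/(101.0028−68.8249) = 0.0000. V = [p*·0.0000 + (1−p*)·0.0000]/1.01 = 0.0000. B = V − Δ·S = 0.0000.
(1,0): S=53.9000. Δ = (V_up−V_dn)/(S_up−S_dn) = (0.3300−0.9901)/(60.9070−41.5030) = -0.0340. V = [p*·0.3300 + (1−p*)·0.9901]/1.01 = 0.5446. B = V − Δ·S = 2.3781.
(1,1): S=79.1000. Δ = (V_up−V_dn)/(S_up−S_dn) = (0.0000−0.3300)/(89.3830−60.9070) = -0.0116. V = [p*·0.0000 + (1−p*)·0.3300]/1.01 = 0.1089. B = V − Δ·S = 1.0257.
(0,0): S=70.0000. Δ = (V_up−V_dn)/(S_up−S_dn) = (0.1089−0.5446)/(79.1000−53.9000) = -0.0173. V = [p*·0.1089 + (1−p*)·0.5446]/1.01 = 0.2516. B = V − Δ·S = 1.4619.
The time-0 hedge costs 0.2516, which is the no-arbitrage price.

(0,0): Delta=-0.0173 Bond=1.4619
(1,0): Delta=-0.0340 Bond=2.3781
(1,1): Delta=-0.0116 Bond=1.0257
(2,0): Delta=0.0000 Bond=0.9901
(2,1): Delta=-0.0456 Bond=3.1078
(2,2): Delta=0.0000 Bond=0.0000
V0=0.2516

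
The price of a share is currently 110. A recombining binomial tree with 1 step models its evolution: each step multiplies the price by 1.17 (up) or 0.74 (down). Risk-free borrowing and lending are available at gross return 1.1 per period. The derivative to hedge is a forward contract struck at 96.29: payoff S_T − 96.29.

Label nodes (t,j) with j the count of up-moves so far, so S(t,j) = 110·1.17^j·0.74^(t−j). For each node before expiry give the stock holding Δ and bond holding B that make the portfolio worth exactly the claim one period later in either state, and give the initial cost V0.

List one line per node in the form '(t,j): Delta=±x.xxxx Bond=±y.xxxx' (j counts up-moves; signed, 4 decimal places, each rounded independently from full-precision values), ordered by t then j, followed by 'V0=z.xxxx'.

Since d<R<u, set p* = (R−d)/(u−d) = 0.8372; price each node as the discounted p*-expectation of its children.
At expiry t=1: V(1,0)=-14.8900, V(1,1)=32.4100
Node (0,0) S=110.0000: V=(p*·32.4100+(1−p*)·-14.8900)/1.1=22.4636; Δ=(32.4100−-14.8900)/(128.7000−81.4000)=1.0000; B=V−Δ·S=-87.5364
Self-financing check: at every node Δ·S+B equals the discounted successor values.

(0,0): Delta=1.0000 Bond=-87.5364
V0=22.4636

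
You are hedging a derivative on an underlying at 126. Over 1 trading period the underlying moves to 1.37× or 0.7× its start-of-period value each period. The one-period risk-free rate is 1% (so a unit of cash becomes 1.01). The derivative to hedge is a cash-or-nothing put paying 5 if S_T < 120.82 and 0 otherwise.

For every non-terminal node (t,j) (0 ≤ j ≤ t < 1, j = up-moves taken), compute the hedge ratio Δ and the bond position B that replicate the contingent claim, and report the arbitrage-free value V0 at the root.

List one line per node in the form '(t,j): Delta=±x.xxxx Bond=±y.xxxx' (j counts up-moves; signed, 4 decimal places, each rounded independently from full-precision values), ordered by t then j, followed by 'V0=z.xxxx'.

(0,0): Delta=-0.0592 Bond=10.1227
V0=2.6600

Under the risk-neutral measure, an up-move has probability p* = (R−d)/(u−d) = 0.4627 and values discount at R = 1.01.
At expiry t=1: V(1,0)=5.0000, V(1,1)=0.0000
Node (0,0) S=126.0000: V=(p*·0.0000+(1−p*)·5.0000)/1.01=2.6600; Δ=(0.0000−5.0000)/(172.6200−88.2000)=-0.0592; B=V−Δ·S=10.1227
Each (Δ,B) replicates both successor values, so the strategy is self-financing and V0 is arbitrage-free.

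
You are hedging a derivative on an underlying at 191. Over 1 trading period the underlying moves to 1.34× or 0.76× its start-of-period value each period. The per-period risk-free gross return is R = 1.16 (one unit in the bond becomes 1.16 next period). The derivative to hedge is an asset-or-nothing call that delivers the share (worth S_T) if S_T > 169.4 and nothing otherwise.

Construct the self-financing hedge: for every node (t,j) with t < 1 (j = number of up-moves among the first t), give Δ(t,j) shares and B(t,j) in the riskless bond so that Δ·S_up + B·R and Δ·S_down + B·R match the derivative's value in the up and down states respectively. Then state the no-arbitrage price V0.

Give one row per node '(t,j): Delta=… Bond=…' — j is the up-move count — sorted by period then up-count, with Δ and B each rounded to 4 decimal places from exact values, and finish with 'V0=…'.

The replicating-portfolio and risk-neutral prices coincide; use p* = (1.16−0.76)/(1.34−0.76) = 0.6897 for the latter.
Terminal payoffs: V(1,0)=0.0000, V(1,1)=255.9400
Node (0,0) S=191.0000: V=(p*·255.9400+(1−p*)·0.0000)/1.16=152.1641; Δ=(255.9400−0.0000)/(255.9400−145.1600)=2.3103; B=V−Δ·S=-289.1118
Check: Δ(0,0)·S0 + B(0,0) = 152.1641 = V0.

(0,0): Delta=2.3103 Bond=-289.1118
V0=152.1641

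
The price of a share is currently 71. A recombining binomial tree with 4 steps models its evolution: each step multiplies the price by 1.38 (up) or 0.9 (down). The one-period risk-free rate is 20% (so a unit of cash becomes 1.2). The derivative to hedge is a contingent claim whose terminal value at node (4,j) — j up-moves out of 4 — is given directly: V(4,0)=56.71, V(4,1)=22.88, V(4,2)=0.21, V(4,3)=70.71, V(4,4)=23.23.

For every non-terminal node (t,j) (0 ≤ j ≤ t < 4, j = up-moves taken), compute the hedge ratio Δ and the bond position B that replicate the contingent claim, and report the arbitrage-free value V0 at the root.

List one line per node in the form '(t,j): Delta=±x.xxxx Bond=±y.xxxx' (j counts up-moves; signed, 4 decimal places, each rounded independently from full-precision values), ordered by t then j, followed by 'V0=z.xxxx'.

(0,0): Delta=0.1975 Bond=2.2068
(1,0): Delta=0.2752 Bond=-2.3200
(1,1): Delta=0.1670 Bond=5.6290
(2,0): Delta=-0.8107 Bond=59.6662
(2,1): Delta=0.7001 Bond=-40.2542
(2,2): Delta=-0.0416 Bond=34.9603
(3,0): Delta=-1.3617 Bond=100.1177
(3,1): Delta=-0.5951 Bond=54.4885
(3,2): Delta=1.2069 Bond=-109.9813
(3,3): Delta=-0.5301 Bond=133.1125
V0=16.2261

Since d<R<u, set p* = (R−d)/(u−d) = 0.6250; price each node as the discounted p*-expectation of its children.
Payoff layer (t=4): V(4,0)=56.7100, V(4,1)=22.8800, V(4,2)=0.2100, V(4,3)=70.7100, V(4,4)=23.2300
Node (3,0) S=51.7590: V=(p*·22.8800+(1−p*)·56.7100)/1.2=29.6385; Δ=(22.8800−56.7100)/(71.4274−46.5831)=-1.3617; B=V−Δ·S=100.1177
Node (3,1) S=79.3638: V=(p*·0.2100+(1−p*)·22.8800)/1.2=7.2594; Δ=(0.2100−22.8800)/(109.5220−71.4274)=-0.5951; B=V−Δ·S=54.4885
Node (3,2) S=121.6912: V=(p*·70.7100+(1−p*)·0.2100)/1.2=36.8937; Δ=(70.7100−0.2100)/(167.9338−109.5220)=1.2069; B=V−Δ·S=-109.9813
Node (3,3) S=186.5931: V=(p*·23.2300+(1−p*)·70.7100)/1.2=34.1958; Δ=(23.2300−70.7100)/(257.4985−167.9338)=-0.5301; B=V−Δ·S=133.1125
Node (2,0) S=57.5100: V=(p*·7.2594+(1−p*)·29.6385)/1.2=13.0430; Δ=(7.2594−29.6385)/(79.3638−51.7590)=-0.8107; B=V−Δ·S=59.6662
Node (2,1) S=88.1820: V=(p*·36.8937+(1−p*)·7.2594)/1.2=21.4840; Δ=(36.8937−7.2594)/(121.6912−79.3638)=0.7001; B=V−Δ·S=-40.2542
Node (2,2) S=135.2124: V=(p*·34.1958+(1−p*)·36.8937)/1.2=29.3396; Δ=(34.1958−36.8937)/(186.5931−121.6912)=-0.0416; B=V−Δ·S=34.9603
Node (1,0) S=63.9000: V=(p*·21.4840+(1−p*)·13.0430)/1.2=15.2655; Δ=(21.4840−13.0430)/(88.1820−57.5100)=0.2752; B=V−Δ·S=-2.3200
Node (1,1) S=97.9800: V=(p*·29.3396+(1−p*)·21.4840)/1.2=21.9948; Δ=(29.3396−21.4840)/(135.2124−88.1820)=0.1670; B=V−Δ·S=5.6290
Node (0,0) S=71.0000: V=(p*·21.9948+(1−p*)·15.2655)/1.2=16.2261; Δ=(21.9948−15.2655)/(97.9800−63.9000)=0.1975; B=V−Δ·S=2.2068
Root portfolio cost Δ·71+B reproduces V0=16.2261.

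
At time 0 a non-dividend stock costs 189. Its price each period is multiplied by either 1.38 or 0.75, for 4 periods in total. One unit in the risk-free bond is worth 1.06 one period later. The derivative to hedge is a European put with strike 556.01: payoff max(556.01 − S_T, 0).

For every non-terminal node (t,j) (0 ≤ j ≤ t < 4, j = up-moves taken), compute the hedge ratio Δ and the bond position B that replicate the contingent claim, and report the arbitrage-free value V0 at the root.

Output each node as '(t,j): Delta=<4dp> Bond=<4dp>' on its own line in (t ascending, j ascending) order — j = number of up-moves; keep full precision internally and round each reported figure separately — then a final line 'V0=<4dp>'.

(0,0): Delta=-0.8913 Bond=425.8694
(1,0): Delta=-1.0000 Bond=466.8367
(1,1): Delta=-0.8302 Bond=435.5092
(2,0): Delta=-1.0000 Bond=494.8469
(2,1): Delta=-1.0000 Bond=494.8469
(2,2): Delta=-0.7350 Bond=427.3613
(3,0): Delta=-1.0000 Bond=524.5377
(3,1): Delta=-1.0000 Bond=524.5377
(3,2): Delta=-1.0000 Bond=524.5377
(3,3): Delta=-0.5863 Bond=379.1607
V0=257.4229

Since d<R<u, set p* = (R−d)/(u−d) = 0.4921; price each node as the discounted p*-expectation of its children.
Terminal values V(4,·): V(4,0)=496.2092, V(4,1)=445.9766, V(4,2)=353.5485, V(4,3)=183.4808, V(4,4)=0.0000
  t=3,j=0: stock 79.7344 → up 110.0334 (V=445.9766), down 59.8008 (V=496.2092). Price 444.8034; hedge Δ=-1.0000, bond B=524.5377.
  t=3,j=1: stock 146.7113 → up 202.4615 (V=353.5485), down 110.0334 (V=445.9766). Price 377.8265; hedge Δ=-1.0000, bond B=524.5377.
  t=3,j=2: stock 269.9487 → up 372.5292 (V=183.4808), down 202.4615 (V=353.5485). Price 254.5890; hedge Δ=-1.0000, bond B=524.5377.
  t=3,j=3: stock 496.7056 → up 685.4537 (V=0.0000), down 372.5292 (V=183.4808). Price 87.9213; hedge Δ=-0.5863, bond B=379.1607.
  t=2,j=0: stock 106.3125 → up 146.7112 (V=377.8265), down 79.7344 (V=444.8034). Price 388.5344; hedge Δ=-1.0000, bond B=494.8469.
  t=2,j=1: stock 195.6150 → up 269.9487 (V=254.5890), down 146.7113 (V=377.8265). Price 299.2319; hedge Δ=-1.0000, bond B=494.8469.
  t=2,j=2: stock 359.9316 → up 496.7056 (V=87.9213), down 269.9487 (V=254.5890). Price 162.8094; hedge Δ=-0.7350, bond B=427.3613.
  t=1,j=0: stock 141.7500 → up 195.6150 (V=299.2319), down 106.3125 (V=388.5344). Price 325.0867; hedge Δ=-1.0000, bond B=466.8367.
  t=1,j=1: stock 260.8200 → up 359.9316 (V=162.8094), down 195.6150 (V=299.2319). Price 218.9654; hedge Δ=-0.8302, bond B=435.5092.
  t=0,j=0: stock 189.0000 → up 260.8200 (V=218.9654), down 141.7500 (V=325.0867). Price 257.4229; hedge Δ=-0.8913, bond B=425.8694.
Root portfolio cost Δ·189+B reproduces V0=257.4229.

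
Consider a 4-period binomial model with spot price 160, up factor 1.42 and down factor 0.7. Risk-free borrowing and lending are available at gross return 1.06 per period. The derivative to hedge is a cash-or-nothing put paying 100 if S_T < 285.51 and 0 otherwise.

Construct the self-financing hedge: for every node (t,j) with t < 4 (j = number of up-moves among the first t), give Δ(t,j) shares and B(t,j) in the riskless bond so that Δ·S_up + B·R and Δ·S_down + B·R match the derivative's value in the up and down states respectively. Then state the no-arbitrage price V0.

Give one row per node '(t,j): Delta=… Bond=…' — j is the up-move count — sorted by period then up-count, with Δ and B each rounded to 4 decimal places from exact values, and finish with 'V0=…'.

Since d<R<u, set p* = (R−d)/(u−d) = 0.5000; price each node as the discounted p*-expectation of its children.
Terminal payoffs: V(4,0)=100.0000, V(4,1)=100.0000, V(4,2)=100.0000, V(4,3)=0.0000, V(4,4)=0.0000
Node (3,0) S=54.8800: V=(p*·100.0000+(1−p*)·100.0000)/1.06=94.3396; Δ=(100.0000−100.0000)/(77.9296−38.4160)=0.0000; B=V−Δ·S=94.3396
Node (3,1) S=111.3280: V=(p*·100.0000+(1−p*)·100.0000)/1.06=94.3396; Δ=(100.0000−100.0000)/(158.0858−77.9296)=0.0000; B=V−Δ·S=94.3396
Node (3,2) S=225.8368: V=(p*·0.0000+(1−p*)·100.0000)/1.06=47.1698; Δ=(0.0000−100.0000)/(320.6883−158.0858)=-0.6150; B=V−Δ·S=186.0587
Node (3,3) S=458.1261: V=(p*·0.0000+(1−p*)·0.0000)/1.06=0.0000; Δ=(0.0000−0.0000)/(650.5390−320.6883)=0.0000; B=V−Δ·S=0.0000
Node (2,0) S=78.4000: V=(p*·94.3396+(1−p*)·94.3396)/1.06=88.9996; Δ=(94.3396−94.3396)/(111.3280−54.8800)=0.0000; B=V−Δ·S=88.9996
Node (2,1) S=159.0400: V=(p*·47.1698+(1−p*)·94.3396)/1.06=66.7497; Δ=(47.1698−94.3396)/(225.8368−111.3280)=-0.4119; B=V−Δ·S=132.2634
Node (2,2) S=322.6240: V=(p*·0.0000+(1−p*)·47.1698)/1.06=22.2499; Δ=(0.0000−47.1698)/(458.1261−225.8368)=-0.2031; B=V−Δ·S=87.7635
Node (1,0) S=112.0000: V=(p*·66.7497+(1−p*)·88.9996)/1.06=73.4667; Δ=(66.7497−88.9996)/(159.0400−78.4000)=-0.2759; B=V−Δ·S=104.3693
Node (1,1) S=227.2000: V=(p*·22.2499+(1−p*)·66.7497)/1.06=41.9810; Δ=(22.2499−66.7497)/(322.6240−159.0400)=-0.2720; B=V−Δ·S=103.7863
Node (0,0) S=160.0000: V=(p*·41.9810+(1−p*)·73.4667)/1.06=54.4564; Δ=(41.9810−73.4667)/(227.2000−112.0000)=-0.2733; B=V−Δ·S=98.1866
Root portfolio cost Δ·160+B reproduces V0=54.4564.

(0,0): Delta=-0.2733 Bond=98.1866
(1,0): Delta=-0.2759 Bond=104.3693
(1,1): Delta=-0.2720 Bond=103.7863
(2,0): Delta=0.0000 Bond=88.9996
(2,1): Delta=-0.4119 Bond=132.2634
(2,2): Delta=-0.2031 Bond=87.7635
(3,0): Delta=0.0000 Bond=94.3396
(3,1): Delta=0.0000 Bond=94.3396
(3,2): Delta=-0.6150 Bond=186.0587
(3,3): Delta=0.0000 Bond=0.0000
V0=54.4564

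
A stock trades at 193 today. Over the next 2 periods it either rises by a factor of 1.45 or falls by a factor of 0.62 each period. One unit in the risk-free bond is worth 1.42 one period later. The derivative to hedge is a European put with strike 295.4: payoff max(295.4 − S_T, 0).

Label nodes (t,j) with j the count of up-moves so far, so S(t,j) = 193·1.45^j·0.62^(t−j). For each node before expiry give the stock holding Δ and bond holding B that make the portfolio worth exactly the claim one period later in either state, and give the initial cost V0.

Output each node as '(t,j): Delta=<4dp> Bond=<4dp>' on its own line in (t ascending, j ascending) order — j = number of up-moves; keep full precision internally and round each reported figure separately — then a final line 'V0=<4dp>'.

Under the risk-neutral measure, an up-move has probability p* = (R−d)/(u−d) = 0.9639 and values discount at R = 1.42.
Terminal values V(2,·): V(2,0)=221.2108, V(2,1)=121.8930, V(2,2)=0.0000
Node (1,0) S=119.6600: V=(p*·121.8930+(1−p*)·221.2108)/1.42=88.3682; Δ=(121.8930−221.2108)/(173.5070−74.1892)=-1.0000; B=V−Δ·S=208.0282
Node (1,1) S=279.8500: V=(p*·0.0000+(1−p*)·121.8930)/1.42=3.1027; Δ=(0.0000−121.8930)/(405.7825−173.5070)=-0.5248; B=V−Δ·S=149.9617
Node (0,0) S=193.0000: V=(p*·3.1027+(1−p*)·88.3682)/1.42=4.3553; Δ=(3.1027−88.3682)/(279.8500−119.6600)=-0.5323; B=V−Δ·S=107.0848
Check: Δ(0,0)·S0 + B(0,0) = 4.3553 = V0.

(0,0): Delta=-0.5323 Bond=107.0848
(1,0): Delta=-1.0000 Bond=208.0282
(1,1): Delta=-0.5248 Bond=149.9617
V0=4.3553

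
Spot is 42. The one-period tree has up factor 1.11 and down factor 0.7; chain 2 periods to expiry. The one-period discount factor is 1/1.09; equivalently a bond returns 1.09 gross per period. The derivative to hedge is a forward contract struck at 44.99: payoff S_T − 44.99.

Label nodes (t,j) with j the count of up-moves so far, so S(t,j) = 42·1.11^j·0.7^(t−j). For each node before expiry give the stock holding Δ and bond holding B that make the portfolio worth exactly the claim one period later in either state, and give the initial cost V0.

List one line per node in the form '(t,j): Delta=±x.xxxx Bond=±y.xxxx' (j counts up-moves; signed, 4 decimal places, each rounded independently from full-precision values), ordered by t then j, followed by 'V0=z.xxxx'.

The replicating-portfolio and risk-neutral prices coincide; use p* = (1.09−0.7)/(1.11−0.7) = 0.9512 for the latter.
Terminal payoffs: V(2,0)=-24.4100, V(2,1)=-12.3560, V(2,2)=6.7582
  t=1,j=0: stock 29.4000 → up 32.6340 (V=-12.3560), down 20.5800 (V=-24.4100). Price -11.8752; hedge Δ=1.0000, bond B=-41.2752.
  t=1,j=1: stock 46.6200 → up 51.7482 (V=6.7582), down 32.6340 (V=-12.3560). Price 5.3448; hedge Δ=1.0000, bond B=-41.2752.
  t=0,j=0: stock 42.0000 → up 46.6200 (V=5.3448), down 29.4000 (V=-11.8752). Price 4.1328; hedge Δ=1.0000, bond B=-37.8672.
The time-0 hedge costs 4.1328, which is the no-arbitrage price.

(0,0): Delta=1.0000 Bond=-37.8672
(1,0): Delta=1.0000 Bond=-41.2752
(1,1): Delta=1.0000 Bond=-41.2752
V0=4.1328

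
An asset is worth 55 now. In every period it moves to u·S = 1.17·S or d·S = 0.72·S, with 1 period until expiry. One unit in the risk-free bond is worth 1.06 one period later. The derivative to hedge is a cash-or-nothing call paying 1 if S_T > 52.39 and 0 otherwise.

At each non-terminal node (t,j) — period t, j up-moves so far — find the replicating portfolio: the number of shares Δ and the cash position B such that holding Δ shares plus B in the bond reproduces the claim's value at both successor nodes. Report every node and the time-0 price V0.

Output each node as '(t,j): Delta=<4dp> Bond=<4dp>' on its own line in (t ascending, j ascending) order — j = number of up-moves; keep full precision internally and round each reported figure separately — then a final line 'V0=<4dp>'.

Risk-neutral probability p* = (R−d)/(u−d) = (1.06−0.72)/(1.17−0.72) = 0.7556.
Terminal values V(1,·): V(1,0)=0.0000, V(1,1)=1.0000
  t=0,j=0: stock 55.0000 → up 64.3500 (V=1.0000), down 39.6000 (V=0.0000). Price 0.7128; hedge Δ=0.0404, bond B=-1.5094.
Check: Δ(0,0)·S0 + B(0,0) = 0.7128 = V0.

(0,0): Delta=0.0404 Bond=-1.5094
V0=0.7128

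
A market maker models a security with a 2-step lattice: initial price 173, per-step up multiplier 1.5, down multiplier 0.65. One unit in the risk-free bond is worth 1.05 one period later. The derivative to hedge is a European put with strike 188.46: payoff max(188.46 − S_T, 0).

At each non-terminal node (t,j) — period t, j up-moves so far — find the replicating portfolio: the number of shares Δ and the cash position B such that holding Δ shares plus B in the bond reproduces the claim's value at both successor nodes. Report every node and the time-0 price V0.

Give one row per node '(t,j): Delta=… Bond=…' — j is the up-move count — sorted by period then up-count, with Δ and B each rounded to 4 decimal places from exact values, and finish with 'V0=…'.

Risk-neutral probability p* = (R−d)/(u−d) = (1.05−0.65)/(1.5−0.65) = 0.4706.
At expiry t=2: V(2,0)=115.3675, V(2,1)=19.7850, V(2,2)=0.0000
  t=1,j=0: stock 112.4500 → up 168.6750 (V=19.7850), down 73.0925 (V=115.3675). Price 67.0357; hedge Δ=-1.0000, bond B=179.4857.
  t=1,j=1: stock 259.5000 → up 389.2500 (V=0.0000), down 168.6750 (V=19.7850). Price 9.9756; hedge Δ=-0.0897, bond B=33.2521.
  t=0,j=0: stock 173.0000 → up 259.5000 (V=9.9756), down 112.4500 (V=67.0357). Price 38.2704; hedge Δ=-0.3880, bond B=105.3999.
Each (Δ,B) replicates both successor values, so the strategy is self-financing and V0 is arbitrage-free.

(0,0): Delta=-0.3880 Bond=105.3999
(1,0): Delta=-1.0000 Bond=179.4857
(1,1): Delta=-0.0897 Bond=33.2521
V0=38.2704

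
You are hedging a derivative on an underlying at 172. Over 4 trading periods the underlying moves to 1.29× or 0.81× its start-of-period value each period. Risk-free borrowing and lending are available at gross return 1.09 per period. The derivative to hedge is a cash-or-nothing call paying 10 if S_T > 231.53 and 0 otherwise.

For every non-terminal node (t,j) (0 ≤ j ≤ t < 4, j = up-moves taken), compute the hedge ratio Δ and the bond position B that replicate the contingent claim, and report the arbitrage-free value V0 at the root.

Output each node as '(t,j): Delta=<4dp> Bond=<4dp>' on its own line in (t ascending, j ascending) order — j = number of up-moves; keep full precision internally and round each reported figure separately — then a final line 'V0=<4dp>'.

Under the risk-neutral measure, an up-move has probability p* = (R−d)/(u−d) = 0.5833 and values discount at R = 1.09.
At expiry t=4: V(4,0)=0.0000, V(4,1)=0.0000, V(4,2)=0.0000, V(4,3)=10.0000, V(4,4)=10.0000
Node (3,0) S=91.4079: V=(p*·0.0000+(1−p*)·0.0000)/1.09=0.0000; Δ=(0.0000−0.0000)/(117.9161−74.0404)=0.0000; B=V−Δ·S=0.0000
Node (3,1) S=145.5755: V=(p*·0.0000+(1−p*)·0.0000)/1.09=0.0000; Δ=(0.0000−0.0000)/(187.7924−117.9161)=0.0000; B=V−Δ·S=0.0000
Node (3,2) S=231.8424: V=(p*·10.0000+(1−p*)·0.0000)/1.09=5.3517; Δ=(10.0000−0.0000)/(299.0767−187.7924)=0.0899; B=V−Δ·S=-15.4817
Node (3,3) S=369.2305: V=(p*·10.0000+(1−p*)·10.0000)/1.09=9.1743; Δ=(10.0000−10.0000)/(476.3074−299.0767)=0.0000; B=V−Δ·S=9.1743
Node (2,0) S=112.8492: V=(p*·0.0000+(1−p*)·0.0000)/1.09=0.0000; Δ=(0.0000−0.0000)/(145.5755−91.4079)=0.0000; B=V−Δ·S=0.0000
Node (2,1) S=179.7228: V=(p*·5.3517+(1−p*)·0.0000)/1.09=2.8640; Δ=(5.3517−0.0000)/(231.8424−145.5755)=0.0620; B=V−Δ·S=-8.2853
Node (2,2) S=286.2252: V=(p*·9.1743+(1−p*)·5.3517)/1.09=6.9555; Δ=(9.1743−5.3517)/(369.2305−231.8424)=0.0278; B=V−Δ·S=-1.0083
Node (1,0) S=139.3200: V=(p*·2.8640+(1−p*)·0.0000)/1.09=1.5327; Δ=(2.8640−0.0000)/(179.7228−112.8492)=0.0428; B=V−Δ·S=-4.4340
Node (1,1) S=221.8800: V=(p*·6.9555+(1−p*)·2.8640)/1.09=4.8172; Δ=(6.9555−2.8640)/(286.2252−179.7228)=0.0384; B=V−Δ·S=-3.7067
Node (0,0) S=172.0000: V=(p*·4.8172+(1−p*)·1.5327)/1.09=3.1639; Δ=(4.8172−1.5327)/(221.8800−139.3200)=0.0398; B=V−Δ·S=-3.6787
Self-financing check: at every node Δ·S+B equals the discounted successor values.

(0,0): Delta=0.0398 Bond=-3.6787
(1,0): Delta=0.0428 Bond=-4.4340
(1,1): Delta=0.0384 Bond=-3.7067
(2,0): Delta=0.0000 Bond=0.0000
(2,1): Delta=0.0620 Bond=-8.2853
(2,2): Delta=0.0278 Bond=-1.0083
(3,0): Delta=0.0000 Bond=0.0000
(3,1): Delta=0.0000 Bond=0.0000
(3,2): Delta=0.0899 Bond=-15.4817
(3,3): Delta=0.0000 Bond=9.1743
V0=3.1639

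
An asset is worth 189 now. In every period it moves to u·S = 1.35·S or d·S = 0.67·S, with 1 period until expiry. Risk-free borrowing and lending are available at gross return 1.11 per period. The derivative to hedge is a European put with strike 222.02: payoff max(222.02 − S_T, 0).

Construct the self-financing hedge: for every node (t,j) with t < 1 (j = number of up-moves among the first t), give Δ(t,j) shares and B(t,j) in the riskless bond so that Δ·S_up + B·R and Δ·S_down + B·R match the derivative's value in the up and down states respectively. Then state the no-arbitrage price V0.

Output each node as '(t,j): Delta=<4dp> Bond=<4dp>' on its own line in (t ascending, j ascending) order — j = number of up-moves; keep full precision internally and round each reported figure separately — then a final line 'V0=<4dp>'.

No-arbitrage ⇒ martingale measure with p* = (R−d)/(u−d) = 0.6471.
Terminal values V(1,·): V(1,0)=95.3900, V(1,1)=0.0000
(0,0): S=189.0000. Δ = (V_up−V_dn)/(S_up−S_dn) = (0.0000−95.3900)/(255.1500−126.6300) = -0.7422. V = [p*·0.0000 + (1−p*)·95.3900]/1.11 = 30.3307. B = V − Δ·S = 170.6101.
Self-financing check: at every node Δ·S+B equals the discounted successor values.

(0,0): Delta=-0.7422 Bond=170.6101
V0=30.3307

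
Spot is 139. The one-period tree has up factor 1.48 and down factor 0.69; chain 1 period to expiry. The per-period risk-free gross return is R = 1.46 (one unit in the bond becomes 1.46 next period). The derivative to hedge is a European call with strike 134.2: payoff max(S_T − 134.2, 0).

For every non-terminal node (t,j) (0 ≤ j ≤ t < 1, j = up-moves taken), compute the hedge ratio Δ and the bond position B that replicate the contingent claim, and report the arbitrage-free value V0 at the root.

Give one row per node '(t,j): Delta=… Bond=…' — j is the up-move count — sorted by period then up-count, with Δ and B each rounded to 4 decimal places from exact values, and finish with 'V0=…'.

The replicating-portfolio and risk-neutral prices coincide; use p* = (1.46−0.69)/(1.48−0.69) = 0.9747 for the latter.
Payoff layer (t=1): V(1,0)=0.0000, V(1,1)=71.5200
(0,0): S=139.0000. Δ = (V_up−V_dn)/(S_up−S_dn) = (71.5200−0.0000)/(205.7200−95.9100) = 0.6513. V = [p*·71.5200 + (1−p*)·0.0000]/1.46 = 47.7461. B = V − Δ·S = -42.7855.
Self-financing check: at every node Δ·S+B equals the discounted successor values.

(0,0): Delta=0.6513 Bond=-42.7855
V0=47.7461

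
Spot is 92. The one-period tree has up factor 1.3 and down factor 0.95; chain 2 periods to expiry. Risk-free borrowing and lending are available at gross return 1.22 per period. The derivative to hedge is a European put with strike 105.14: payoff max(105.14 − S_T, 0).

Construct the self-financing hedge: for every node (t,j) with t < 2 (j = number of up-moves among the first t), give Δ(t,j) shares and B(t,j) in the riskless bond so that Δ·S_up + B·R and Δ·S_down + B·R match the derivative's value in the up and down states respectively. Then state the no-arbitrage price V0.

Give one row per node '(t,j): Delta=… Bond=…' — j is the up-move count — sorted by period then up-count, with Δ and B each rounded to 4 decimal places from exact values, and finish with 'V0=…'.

Under the risk-neutral measure, an up-move has probability p* = (R−d)/(u−d) = 0.7714 and values discount at R = 1.22.
At expiry t=2: V(2,0)=22.1100, V(2,1)=0.0000, V(2,2)=0.0000
Node (1,0) S=87.4000: V=(p*·0.0000+(1−p*)·22.1100)/1.22=4.1424; Δ=(0.0000−22.1100)/(113.6200−83.0300)=-0.7228; B=V−Δ·S=67.3138
Node (1,1) S=119.6000: V=(p*·0.0000+(1−p*)·0.0000)/1.22=0.0000; Δ=(0.0000−0.0000)/(155.4800−113.6200)=0.0000; B=V−Δ·S=0.0000
Node (0,0) S=92.0000: V=(p*·0.0000+(1−p*)·4.1424)/1.22=0.7761; Δ=(0.0000−4.1424)/(119.6000−87.4000)=-0.1286; B=V−Δ·S=12.6115
Root portfolio cost Δ·92+B reproduces V0=0.7761.

(0,0): Delta=-0.1286 Bond=12.6115
(1,0): Delta=-0.7228 Bond=67.3138
(1,1): Delta=0.0000 Bond=0.0000
V0=0.7761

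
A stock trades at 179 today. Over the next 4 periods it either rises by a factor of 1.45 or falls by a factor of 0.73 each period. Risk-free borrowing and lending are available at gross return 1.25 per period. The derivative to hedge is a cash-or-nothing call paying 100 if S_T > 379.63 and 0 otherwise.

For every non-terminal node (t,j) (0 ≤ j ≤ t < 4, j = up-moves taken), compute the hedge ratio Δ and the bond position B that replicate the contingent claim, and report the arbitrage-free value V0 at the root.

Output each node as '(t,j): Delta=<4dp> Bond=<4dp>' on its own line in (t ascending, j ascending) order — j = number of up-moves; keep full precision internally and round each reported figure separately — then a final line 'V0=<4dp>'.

Risk-neutral probability p* = (R−d)/(u−d) = (1.25−0.73)/(1.45−0.73) = 0.7222.
Payoff layer (t=4): V(4,0)=0.0000, V(4,1)=0.0000, V(4,2)=0.0000, V(4,3)=100.0000, V(4,4)=100.0000
(3,0): S=69.6340. Δ = (V_up−V_dn)/(S_up−S_dn) = (0.0000−0.0000)/(100.9694−50.8329) = 0.0000. V = [p*·0.0000 + (1−p*)·0.0000]/1.25 = 0.0000. B = V − Δ·S = 0.0000.
(3,1): S=138.3142. Δ = (V_up−V_dn)/(S_up−S_dn) = (0.0000−0.0000)/(200.5556−100.9694) = 0.0000. V = [p*·0.0000 + (1−p*)·0.0000]/1.25 = 0.0000. B = V − Δ·S = 0.0000.
(3,2): S=274.7337. Δ = (V_up−V_dn)/(S_up−S_dn) = (100.0000−0.0000)/(398.3638−200.5556) = 0.5055. V = [p*·100.0000 + (1−p*)·0.0000]/1.25 = 57.7778. B = V − Δ·S = -81.1111.
(3,3): S=545.7039. Δ = (V_up−V_dn)/(S_up−S_dn) = (100.0000−100.0000)/(791.2706−398.3638) = 0.0000. V = [p*·100.0000 + (1−p*)·100.0000]/1.25 = 80.0000. B = V − Δ·S = 80.0000.
(2,0): S=95.3891. Δ = (V_up−V_dn)/(S_up−S_dn) = (0.0000−0.0000)/(138.3142−69.6340) = 0.0000. V = [p*·0.0000 + (1−p*)·0.0000]/1.25 = 0.0000. B = V − Δ·S = 0.0000.
(2,1): S=189.4715. Δ = (V_up−V_dn)/(S_up−S_dn) = (57.7778−0.0000)/(274.7337−138.3142) = 0.4235. V = [p*·57.7778 + (1−p*)·0.0000]/1.25 = 33.3827. B = V − Δ·S = -46.8642.
(2,2): S=376.3475. Δ = (V_up−V_dn)/(S_up−S_dn) = (80.0000−57.7778)/(545.7039−274.7337) = 0.0820. V = [p*·80.0000 + (1−p*)·57.7778]/1.25 = 59.0617. B = V − Δ·S = 28.1975.
(1,0): S=130.6700. Δ = (V_up−V_dn)/(S_up−S_dn) = (33.3827−0.0000)/(189.4715−95.3891) = 0.3548. V = [p*·33.3827 + (1−p*)·0.0000]/1.25 = 19.2878. B = V − Δ·S = -27.0771.
(1,1): S=259.5500. Δ = (V_up−V_dn)/(S_up−S_dn) = (59.0617−33.3827)/(376.3475−189.4715) = 0.1374. V = [p*·59.0617 + (1−p*)·33.3827]/1.25 = 41.5429. B = V − Δ·S = 5.8776.
(0,0): S=179.0000. Δ = (V_up−V_dn)/(S_up−S_dn) = (41.5429−19.2878)/(259.5500−130.6700) = 0.1727. V = [p*·41.5429 + (1−p*)·19.2878]/1.25 = 28.2888. B = V − Δ·S = -2.6212.
Root portfolio cost Δ·179+B reproduces V0=28.2888.

(0,0): Delta=0.1727 Bond=-2.6212
(1,0): Delta=0.3548 Bond=-27.0771
(1,1): Delta=0.1374 Bond=5.8776
(2,0): Delta=0.0000 Bond=0.0000
(2,1): Delta=0.4235 Bond=-46.8642
(2,2): Delta=0.0820 Bond=28.1975
(3,0): Delta=0.0000 Bond=0.0000
(3,1): Delta=0.0000 Bond=0.0000
(3,2): Delta=0.5055 Bond=-81.1111
(3,3): Delta=0.0000 Bond=80.0000
V0=28.2888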